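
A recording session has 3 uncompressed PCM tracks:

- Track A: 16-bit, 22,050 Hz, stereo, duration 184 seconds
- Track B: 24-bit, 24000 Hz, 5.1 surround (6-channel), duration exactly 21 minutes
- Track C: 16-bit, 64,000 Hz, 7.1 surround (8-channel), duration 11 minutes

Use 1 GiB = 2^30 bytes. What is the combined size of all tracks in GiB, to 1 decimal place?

1.2 GiB

Track A: 22,050 × 184 × 2 × 2 = 16,228,800 bytes.
Track B: exactly 21 minutes = 1,260 s; 24,000 × 1,260 × 3 × 6 = 544,320,000 bytes.
Track C: 11 minutes = 660 s; 64,000 × 660 × 2 × 8 = 675,840,000 bytes.
Total = 1,236,388,800 bytes = 1.2 GiB.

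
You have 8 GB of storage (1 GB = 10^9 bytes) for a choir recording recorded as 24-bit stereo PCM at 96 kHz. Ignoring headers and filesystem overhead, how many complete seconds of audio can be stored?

Uncompressed byte rate = 96,000 × 3 × 2 = 576,000 bytes/s.
Capacity = 8 × 1,000,000,000 = 8,000,000,000 bytes.
8,000,000,000 / 576,000 ≈ 13888.89 s → 13,888 seconds.

13,888 seconds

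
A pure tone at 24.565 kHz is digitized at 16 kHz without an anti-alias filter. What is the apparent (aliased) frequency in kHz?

7.435 kHz

Nyquist = 16,000/2 = 8,000 Hz; 24,565 Hz exceeds it.
Alias = |24,565 − 2×16,000| = |24,565 − 32,000| = 7,435 Hz = 7.435 kHz.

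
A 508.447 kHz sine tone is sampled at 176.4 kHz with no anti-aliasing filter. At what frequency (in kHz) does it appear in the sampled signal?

20.753 kHz

Nyquist = 176,400/2 = 88,200 Hz; 508,447 Hz exceeds it.
Alias = |508,447 − 3×176,400| = |508,447 − 529,200| = 20,753 Hz = 20.753 kHz.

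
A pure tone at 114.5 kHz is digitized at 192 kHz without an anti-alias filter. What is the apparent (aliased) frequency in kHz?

Nyquist = 192,000/2 = 96,000 Hz; 114,500 Hz exceeds it.
Alias = |114,500 − 1×192,000| = |114,500 − 192,000| = 77,500 Hz = 77.5 kHz.

77.5 kHz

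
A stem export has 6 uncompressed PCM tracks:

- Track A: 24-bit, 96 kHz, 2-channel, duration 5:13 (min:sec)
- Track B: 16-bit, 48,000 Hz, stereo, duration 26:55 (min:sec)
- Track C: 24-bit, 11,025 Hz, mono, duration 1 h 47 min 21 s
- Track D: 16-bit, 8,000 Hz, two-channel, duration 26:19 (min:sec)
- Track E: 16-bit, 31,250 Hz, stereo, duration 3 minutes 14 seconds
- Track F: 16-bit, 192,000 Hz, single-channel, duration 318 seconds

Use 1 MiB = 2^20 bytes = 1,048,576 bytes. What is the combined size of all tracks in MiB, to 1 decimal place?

858.6 MiB

Track A: 5:13 (min:sec) = 313 s; 96,000 × 313 × 3 × 2 = 180,288,000 bytes.
Track B: 26:55 (min:sec) = 1,615 s; 48,000 × 1,615 × 2 × 2 = 310,080,000 bytes.
Track C: 1 h 47 min 21 s = 6,441 s; 11,025 × 6,441 × 3 × 1 = 213,036,075 bytes.
Track D: 26:19 (min:sec) = 1,579 s; 8,000 × 1,579 × 2 × 2 = 50,528,000 bytes.
Track E: 3 minutes 14 seconds = 194 s; 31,250 × 194 × 2 × 2 = 24,250,000 bytes.
Track F: 192,000 × 318 × 2 × 1 = 122,112,000 bytes.
Total = 900,294,075 bytes = 858.6 MiB.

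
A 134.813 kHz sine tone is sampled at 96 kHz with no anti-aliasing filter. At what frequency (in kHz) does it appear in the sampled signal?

38.813 kHz

Nyquist = 96,000/2 = 48,000 Hz; 134,813 Hz exceeds it.
Alias = |134,813 − 1×96,000| = |134,813 − 96,000| = 38,813 Hz = 38.813 kHz.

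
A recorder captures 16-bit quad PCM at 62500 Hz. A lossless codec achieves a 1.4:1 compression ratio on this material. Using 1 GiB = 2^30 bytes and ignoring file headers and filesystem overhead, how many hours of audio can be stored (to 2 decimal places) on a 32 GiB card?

Uncompressed byte rate = 62,500 × 2 × 4 = 500,000 bytes/s.
After 1.4:1 compression, effective rate ≈ 357142.86 bytes/s.
Capacity = 32 × 1,073,741,824 = 34,359,738,368 bytes.
34,359,738,368 / effective rate ≈ 96207.27 s → 26.72 hours.

26.72 hours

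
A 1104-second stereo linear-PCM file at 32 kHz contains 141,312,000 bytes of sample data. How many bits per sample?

Bytes per sample = 141,312,000 / (32,000 × 1,104 × 2) = 141,312,000 / 70,656,000 = 2.
Bit depth = 2 × 8 = 16 bits.

16 bits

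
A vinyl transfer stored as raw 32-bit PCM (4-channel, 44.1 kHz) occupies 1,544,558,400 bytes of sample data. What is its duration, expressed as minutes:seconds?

36:29

Byte rate = 44,100 × 4 × 4 = 705,600 bytes/s.
Duration = 1,544,558,400 / 705,600 = 2,189 s.
2,189 s = 36:29.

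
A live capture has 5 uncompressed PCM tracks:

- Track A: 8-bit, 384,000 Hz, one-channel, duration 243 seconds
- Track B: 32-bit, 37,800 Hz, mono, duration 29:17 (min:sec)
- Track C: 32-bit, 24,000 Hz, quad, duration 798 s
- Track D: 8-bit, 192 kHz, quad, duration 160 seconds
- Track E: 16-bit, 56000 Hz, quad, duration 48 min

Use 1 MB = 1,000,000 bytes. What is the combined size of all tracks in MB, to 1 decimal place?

2078.5 MB

Track A: 384,000 × 243 × 1 × 1 = 93,312,000 bytes.
Track B: 29:17 (min:sec) = 1,757 s; 37,800 × 1,757 × 4 × 1 = 265,658,400 bytes.
Track C: 24,000 × 798 × 4 × 4 = 306,432,000 bytes.
Track D: 192,000 × 160 × 1 × 4 = 122,880,000 bytes.
Track E: 48 min = 2,880 s; 56,000 × 2,880 × 2 × 4 = 1,290,240,000 bytes.
Total = 2,078,522,400 bytes = 2078.5 MB.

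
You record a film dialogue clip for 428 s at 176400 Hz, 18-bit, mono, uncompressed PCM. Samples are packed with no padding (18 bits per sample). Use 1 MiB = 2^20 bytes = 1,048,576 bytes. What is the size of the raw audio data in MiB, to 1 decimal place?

Bits = 176,400 × 428 × 18 × 1 = 1,358,985,600 bits = 169,873,200 bytes.
169,873,200 / 1,048,576 = 162.0 MiB.

162.0 MiB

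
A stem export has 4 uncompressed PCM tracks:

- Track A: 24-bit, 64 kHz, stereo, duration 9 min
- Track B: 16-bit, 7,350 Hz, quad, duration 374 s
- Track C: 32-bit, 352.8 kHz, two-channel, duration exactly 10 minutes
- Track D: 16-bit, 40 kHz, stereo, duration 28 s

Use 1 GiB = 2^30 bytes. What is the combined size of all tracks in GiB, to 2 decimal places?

Track A: 9 min = 540 s; 64,000 × 540 × 3 × 2 = 207,360,000 bytes.
Track B: 7,350 × 374 × 2 × 4 = 21,991,200 bytes.
Track C: exactly 10 minutes = 600 s; 352,800 × 600 × 4 × 2 = 1,693,440,000 bytes.
Track D: 40,000 × 28 × 2 × 2 = 4,480,000 bytes.
Total = 1,927,271,200 bytes = 1.79 GiB.

1.79 GiB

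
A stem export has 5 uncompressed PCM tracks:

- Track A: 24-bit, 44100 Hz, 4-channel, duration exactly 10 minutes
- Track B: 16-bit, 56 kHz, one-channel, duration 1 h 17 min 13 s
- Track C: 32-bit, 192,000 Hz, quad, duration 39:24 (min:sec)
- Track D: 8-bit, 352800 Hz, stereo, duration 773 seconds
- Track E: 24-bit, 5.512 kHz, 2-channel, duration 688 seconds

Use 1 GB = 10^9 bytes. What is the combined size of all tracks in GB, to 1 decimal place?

Track A: exactly 10 minutes = 600 s; 44,100 × 600 × 3 × 4 = 317,520,000 bytes.
Track B: 1 h 17 min 13 s = 4,633 s; 56,000 × 4,633 × 2 × 1 = 518,896,000 bytes.
Track C: 39:24 (min:sec) = 2,364 s; 192,000 × 2,364 × 4 × 4 = 7,262,208,000 bytes.
Track D: 352,800 × 773 × 1 × 2 = 545,428,800 bytes.
Track E: 5,512 × 688 × 3 × 2 = 22,753,536 bytes.
Total = 8,666,806,336 bytes = 8.7 GB.

8.7 GB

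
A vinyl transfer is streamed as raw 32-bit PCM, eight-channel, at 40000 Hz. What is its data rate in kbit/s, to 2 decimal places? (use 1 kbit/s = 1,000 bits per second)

Bit rate = 40,000 × 32 × 8 = 10,240,000 bits/s.
= 10240.00 kbit/s.

10240.00 kbit/s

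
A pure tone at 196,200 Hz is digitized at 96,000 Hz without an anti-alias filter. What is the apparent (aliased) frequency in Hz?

Nyquist = 96,000/2 = 48,000 Hz; 196,200 Hz exceeds it.
Alias = |196,200 − 2×96,000| = |196,200 − 192,000| = 4,200 Hz.

4,200 Hz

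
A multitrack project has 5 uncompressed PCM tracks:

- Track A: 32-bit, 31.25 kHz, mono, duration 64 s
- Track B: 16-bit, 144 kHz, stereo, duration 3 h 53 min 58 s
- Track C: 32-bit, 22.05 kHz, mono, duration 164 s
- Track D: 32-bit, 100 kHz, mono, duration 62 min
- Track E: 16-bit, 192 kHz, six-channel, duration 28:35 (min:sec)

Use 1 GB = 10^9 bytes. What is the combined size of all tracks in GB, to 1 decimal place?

Track A: 31,250 × 64 × 4 × 1 = 8,000,000 bytes.
Track B: 3 h 53 min 58 s = 14,038 s; 144,000 × 14,038 × 2 × 2 = 8,085,888,000 bytes.
Track C: 22,050 × 164 × 4 × 1 = 14,464,800 bytes.
Track D: 62 min = 3,720 s; 100,000 × 3,720 × 4 × 1 = 1,488,000,000 bytes.
Track E: 28:35 (min:sec) = 1,715 s; 192,000 × 1,715 × 2 × 6 = 3,951,360,000 bytes.
Total = 13,547,712,800 bytes = 13.5 GB.

13.5 GB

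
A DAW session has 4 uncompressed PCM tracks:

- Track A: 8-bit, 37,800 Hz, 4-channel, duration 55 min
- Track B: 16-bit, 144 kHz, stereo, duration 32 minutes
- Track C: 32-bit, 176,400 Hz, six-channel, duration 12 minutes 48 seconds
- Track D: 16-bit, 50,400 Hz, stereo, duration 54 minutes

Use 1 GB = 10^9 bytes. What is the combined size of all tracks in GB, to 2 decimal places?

Track A: 55 min = 3,300 s; 37,800 × 3,300 × 1 × 4 = 498,960,000 bytes.
Track B: 32 minutes = 1,920 s; 144,000 × 1,920 × 2 × 2 = 1,105,920,000 bytes.
Track C: 12 minutes 48 seconds = 768 s; 176,400 × 768 × 4 × 6 = 3,251,404,800 bytes.
Track D: 54 minutes = 3,240 s; 50,400 × 3,240 × 2 × 2 = 653,184,000 bytes.
Total = 5,509,468,800 bytes = 5.51 GB.

5.51 GB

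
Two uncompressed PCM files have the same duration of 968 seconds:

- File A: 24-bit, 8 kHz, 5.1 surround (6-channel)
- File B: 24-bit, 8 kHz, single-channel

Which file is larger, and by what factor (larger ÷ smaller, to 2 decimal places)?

File A, by a factor of 6.00

File A: 8,000 × 3 × 6 = 144,000 bytes/s.
File B: 8,000 × 3 × 1 = 24,000 bytes/s.
File A is larger; ratio = 139,392,000 / 23,232,000 = 6.00.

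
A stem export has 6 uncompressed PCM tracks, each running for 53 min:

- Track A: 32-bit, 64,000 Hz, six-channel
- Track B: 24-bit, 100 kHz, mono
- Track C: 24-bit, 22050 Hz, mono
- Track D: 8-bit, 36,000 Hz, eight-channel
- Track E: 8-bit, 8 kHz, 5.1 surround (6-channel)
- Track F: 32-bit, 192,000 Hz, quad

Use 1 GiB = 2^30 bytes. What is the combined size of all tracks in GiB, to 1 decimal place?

53 min = 3,180 s.
Track A: 64,000 × 3,180 × 4 × 6 = 4,884,480,000 bytes.
Track B: 100,000 × 3,180 × 3 × 1 = 954,000,000 bytes.
Track C: 22,050 × 3,180 × 3 × 1 = 210,357,000 bytes.
Track D: 36,000 × 3,180 × 1 × 8 = 915,840,000 bytes.
Track E: 8,000 × 3,180 × 1 × 6 = 152,640,000 bytes.
Track F: 192,000 × 3,180 × 4 × 4 = 9,768,960,000 bytes.
Total = 16,886,277,000 bytes = 15.7 GiB.

15.7 GiB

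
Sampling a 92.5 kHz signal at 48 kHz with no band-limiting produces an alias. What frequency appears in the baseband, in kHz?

Nyquist = 48,000/2 = 24,000 Hz; 92,500 Hz exceeds it.
Alias = |92,500 − 2×48,000| = |92,500 − 96,000| = 3,500 Hz = 3.5 kHz.

3.5 kHz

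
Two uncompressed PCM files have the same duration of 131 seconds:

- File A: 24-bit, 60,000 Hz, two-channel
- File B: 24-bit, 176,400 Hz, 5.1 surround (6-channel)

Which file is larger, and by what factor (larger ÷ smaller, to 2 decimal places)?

File B, by a factor of 8.82

File A: 60,000 × 3 × 2 = 360,000 bytes/s.
File B: 176,400 × 3 × 6 = 3,175,200 bytes/s.
File B is larger; ratio = 415,951,200 / 47,160,000 = 8.82.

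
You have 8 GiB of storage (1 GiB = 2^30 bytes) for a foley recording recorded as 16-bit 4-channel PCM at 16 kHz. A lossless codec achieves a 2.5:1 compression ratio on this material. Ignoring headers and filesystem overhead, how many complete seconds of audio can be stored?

Uncompressed byte rate = 16,000 × 2 × 4 = 128,000 bytes/s.
After 2.5:1 compression, effective rate ≈ 51200 bytes/s.
Capacity = 8 × 1,073,741,824 = 8,589,934,592 bytes.
8,589,934,592 / effective rate ≈ 167772.16 s → 167,772 seconds.

167,772 seconds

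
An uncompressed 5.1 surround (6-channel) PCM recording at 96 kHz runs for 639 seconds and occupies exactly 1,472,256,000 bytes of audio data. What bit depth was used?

32 bits

Bytes per sample = 1,472,256,000 / (96,000 × 639 × 6) = 1,472,256,000 / 368,064,000 = 4.
Bit depth = 4 × 8 = 32 bits.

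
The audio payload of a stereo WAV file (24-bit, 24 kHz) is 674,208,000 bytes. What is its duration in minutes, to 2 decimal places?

78.03 minutes

Byte rate = 24,000 × 3 × 2 = 144,000 bytes/s.
Duration = 674,208,000 / 144,000 = 4,682 s.
4,682 s / 60 = 78.03 minutes.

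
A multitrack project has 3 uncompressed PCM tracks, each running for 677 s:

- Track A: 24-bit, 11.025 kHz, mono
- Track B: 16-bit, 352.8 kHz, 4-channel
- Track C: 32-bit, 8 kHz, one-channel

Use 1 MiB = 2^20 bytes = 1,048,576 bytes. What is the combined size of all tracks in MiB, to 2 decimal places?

1864.26 MiB

Track A: 11,025 × 677 × 3 × 1 = 22,391,775 bytes.
Track B: 352,800 × 677 × 2 × 4 = 1,910,764,800 bytes.
Track C: 8,000 × 677 × 4 × 1 = 21,664,000 bytes.
Total = 1,954,820,575 bytes = 1864.26 MiB.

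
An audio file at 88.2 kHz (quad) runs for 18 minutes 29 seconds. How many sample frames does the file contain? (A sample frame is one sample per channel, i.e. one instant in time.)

18 minutes 29 seconds = 1,109 s.
88,200 samples/s × 1,109 s = 97,813,800 frames.

97,813,800 sample frames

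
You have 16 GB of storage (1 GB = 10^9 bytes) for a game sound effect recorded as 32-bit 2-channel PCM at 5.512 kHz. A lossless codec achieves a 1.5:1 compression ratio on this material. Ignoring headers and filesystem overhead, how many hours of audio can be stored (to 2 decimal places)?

151.19 hours

Uncompressed byte rate = 5,512 × 4 × 2 = 44,096 bytes/s.
After 1.5:1 compression, effective rate ≈ 29397.33 bytes/s.
Capacity = 16 × 1,000,000,000 = 16,000,000,000 bytes.
16,000,000,000 / effective rate ≈ 544267.05 s → 151.19 hours.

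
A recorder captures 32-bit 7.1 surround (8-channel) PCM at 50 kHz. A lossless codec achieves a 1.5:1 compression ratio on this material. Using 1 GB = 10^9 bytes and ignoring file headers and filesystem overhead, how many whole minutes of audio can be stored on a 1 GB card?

Uncompressed byte rate = 50,000 × 4 × 8 = 1,600,000 bytes/s.
After 1.5:1 compression, effective rate ≈ 1066666.67 bytes/s.
Capacity = 1 × 1,000,000,000 = 1,000,000,000 bytes.
1,000,000,000 / effective rate ≈ 937.5 s → 15 minutes.

15 minutes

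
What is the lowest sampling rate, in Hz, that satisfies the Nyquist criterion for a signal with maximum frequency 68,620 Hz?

137,240 Hz

Minimum sample rate = 2 × 68,620 Hz = 137,240 Hz.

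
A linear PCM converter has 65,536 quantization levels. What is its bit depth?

log2(65,536) = 16.

16 bits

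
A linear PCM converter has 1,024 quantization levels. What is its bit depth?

10 bits

log2(1,024) = 10.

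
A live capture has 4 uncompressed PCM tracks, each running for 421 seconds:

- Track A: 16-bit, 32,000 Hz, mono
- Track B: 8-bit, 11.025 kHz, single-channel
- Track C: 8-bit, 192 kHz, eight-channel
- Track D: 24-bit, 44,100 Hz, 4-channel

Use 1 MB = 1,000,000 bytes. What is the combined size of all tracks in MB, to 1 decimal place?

Track A: 32,000 × 421 × 2 × 1 = 26,944,000 bytes.
Track B: 11,025 × 421 × 1 × 1 = 4,641,525 bytes.
Track C: 192,000 × 421 × 1 × 8 = 646,656,000 bytes.
Track D: 44,100 × 421 × 3 × 4 = 222,793,200 bytes.
Total = 901,034,725 bytes = 901.0 MB.

901.0 MB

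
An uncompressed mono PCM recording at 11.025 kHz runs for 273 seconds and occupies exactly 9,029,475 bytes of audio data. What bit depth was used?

Bytes per sample = 9,029,475 / (11,025 × 273 × 1) = 9,029,475 / 3,009,825 = 3.
Bit depth = 3 × 8 = 24 bits.

24 bits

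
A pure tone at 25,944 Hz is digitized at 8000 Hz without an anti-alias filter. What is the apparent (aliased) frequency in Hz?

1,944 Hz

Nyquist = 8,000/2 = 4,000 Hz; 25,944 Hz exceeds it.
Alias = |25,944 − 3×8,000| = |25,944 − 24,000| = 1,944 Hz.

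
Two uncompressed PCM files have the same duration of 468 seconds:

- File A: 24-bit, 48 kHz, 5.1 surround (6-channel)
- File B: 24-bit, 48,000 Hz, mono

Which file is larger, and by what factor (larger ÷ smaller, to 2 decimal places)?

File A, by a factor of 6.00

File A: 48,000 × 3 × 6 = 864,000 bytes/s.
File B: 48,000 × 3 × 1 = 144,000 bytes/s.
File A is larger; ratio = 404,352,000 / 67,392,000 = 6.00.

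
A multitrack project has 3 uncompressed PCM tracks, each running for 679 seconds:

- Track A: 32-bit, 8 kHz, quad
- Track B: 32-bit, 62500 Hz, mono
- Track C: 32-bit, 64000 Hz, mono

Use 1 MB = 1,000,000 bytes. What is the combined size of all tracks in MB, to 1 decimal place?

Track A: 8,000 × 679 × 4 × 4 = 86,912,000 bytes.
Track B: 62,500 × 679 × 4 × 1 = 169,750,000 bytes.
Track C: 64,000 × 679 × 4 × 1 = 173,824,000 bytes.
Total = 430,486,000 bytes = 430.5 MB.

430.5 MB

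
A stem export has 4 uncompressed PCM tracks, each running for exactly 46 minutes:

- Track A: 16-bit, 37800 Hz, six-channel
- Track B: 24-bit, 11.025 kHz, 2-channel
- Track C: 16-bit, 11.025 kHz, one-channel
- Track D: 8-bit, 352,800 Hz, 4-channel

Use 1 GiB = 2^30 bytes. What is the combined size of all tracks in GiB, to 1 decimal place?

exactly 46 minutes = 2,760 s.
Track A: 37,800 × 2,760 × 2 × 6 = 1,251,936,000 bytes.
Track B: 11,025 × 2,760 × 3 × 2 = 182,574,000 bytes.
Track C: 11,025 × 2,760 × 2 × 1 = 60,858,000 bytes.
Track D: 352,800 × 2,760 × 1 × 4 = 3,894,912,000 bytes.
Total = 5,390,280,000 bytes = 5.0 GiB.

5.0 GiB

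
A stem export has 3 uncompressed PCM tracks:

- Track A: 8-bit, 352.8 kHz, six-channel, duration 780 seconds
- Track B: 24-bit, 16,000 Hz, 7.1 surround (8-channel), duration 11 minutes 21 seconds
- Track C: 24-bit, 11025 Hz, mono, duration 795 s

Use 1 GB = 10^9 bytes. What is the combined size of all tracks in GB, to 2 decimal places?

1.94 GB

Track A: 352,800 × 780 × 1 × 6 = 1,651,104,000 bytes.
Track B: 11 minutes 21 seconds = 681 s; 16,000 × 681 × 3 × 8 = 261,504,000 bytes.
Track C: 11,025 × 795 × 3 × 1 = 26,294,625 bytes.
Total = 1,938,902,625 bytes = 1.94 GB.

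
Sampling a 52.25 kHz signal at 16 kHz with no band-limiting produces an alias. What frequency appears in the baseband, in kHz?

4.25 kHz

Nyquist = 16,000/2 = 8,000 Hz; 52,250 Hz exceeds it.
Alias = |52,250 − 3×16,000| = |52,250 − 48,000| = 4,250 Hz = 4.25 kHz.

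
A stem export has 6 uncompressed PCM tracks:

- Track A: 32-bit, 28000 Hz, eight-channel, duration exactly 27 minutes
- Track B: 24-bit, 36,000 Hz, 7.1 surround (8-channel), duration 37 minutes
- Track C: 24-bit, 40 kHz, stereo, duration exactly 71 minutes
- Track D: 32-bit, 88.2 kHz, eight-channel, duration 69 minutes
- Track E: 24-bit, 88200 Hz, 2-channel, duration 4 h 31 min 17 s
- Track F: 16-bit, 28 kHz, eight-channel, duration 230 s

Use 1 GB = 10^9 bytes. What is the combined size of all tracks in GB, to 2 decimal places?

Track A: exactly 27 minutes = 1,620 s; 28,000 × 1,620 × 4 × 8 = 1,451,520,000 bytes.
Track B: 37 minutes = 2,220 s; 36,000 × 2,220 × 3 × 8 = 1,918,080,000 bytes.
Track C: exactly 71 minutes = 4,260 s; 40,000 × 4,260 × 3 × 2 = 1,022,400,000 bytes.
Track D: 69 minutes = 4,140 s; 88,200 × 4,140 × 4 × 8 = 11,684,736,000 bytes.
Track E: 4 h 31 min 17 s = 16,277 s; 88,200 × 16,277 × 3 × 2 = 8,613,788,400 bytes.
Track F: 28,000 × 230 × 2 × 8 = 103,040,000 bytes.
Total = 24,793,564,400 bytes = 24.79 GB.

24.79 GB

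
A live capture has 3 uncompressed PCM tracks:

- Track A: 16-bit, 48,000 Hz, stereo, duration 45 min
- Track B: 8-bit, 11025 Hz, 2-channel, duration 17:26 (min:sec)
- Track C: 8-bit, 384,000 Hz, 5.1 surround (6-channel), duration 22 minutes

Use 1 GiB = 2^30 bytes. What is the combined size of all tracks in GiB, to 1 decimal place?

3.3 GiB

Track A: 45 min = 2,700 s; 48,000 × 2,700 × 2 × 2 = 518,400,000 bytes.
Track B: 17:26 (min:sec) = 1,046 s; 11,025 × 1,046 × 1 × 2 = 23,064,300 bytes.
Track C: 22 minutes = 1,320 s; 384,000 × 1,320 × 1 × 6 = 3,041,280,000 bytes.
Total = 3,582,744,300 bytes = 3.3 GiB.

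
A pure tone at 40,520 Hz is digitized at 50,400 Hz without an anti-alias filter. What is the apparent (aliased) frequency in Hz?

9,880 Hz

Nyquist = 50,400/2 = 25,200 Hz; 40,520 Hz exceeds it.
Alias = |40,520 − 1×50,400| = |40,520 − 50,400| = 9,880 Hz.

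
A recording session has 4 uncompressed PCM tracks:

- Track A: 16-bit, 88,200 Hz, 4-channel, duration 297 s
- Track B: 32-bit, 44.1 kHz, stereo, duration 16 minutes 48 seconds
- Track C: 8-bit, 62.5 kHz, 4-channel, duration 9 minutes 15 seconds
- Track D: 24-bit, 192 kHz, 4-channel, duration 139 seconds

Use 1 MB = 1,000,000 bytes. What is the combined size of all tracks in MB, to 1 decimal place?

1024.2 MB

Track A: 88,200 × 297 × 2 × 4 = 209,563,200 bytes.
Track B: 16 minutes 48 seconds = 1,008 s; 44,100 × 1,008 × 4 × 2 = 355,622,400 bytes.
Track C: 9 minutes 15 seconds = 555 s; 62,500 × 555 × 1 × 4 = 138,750,000 bytes.
Track D: 192,000 × 139 × 3 × 4 = 320,256,000 bytes.
Total = 1,024,191,600 bytes = 1024.2 MB.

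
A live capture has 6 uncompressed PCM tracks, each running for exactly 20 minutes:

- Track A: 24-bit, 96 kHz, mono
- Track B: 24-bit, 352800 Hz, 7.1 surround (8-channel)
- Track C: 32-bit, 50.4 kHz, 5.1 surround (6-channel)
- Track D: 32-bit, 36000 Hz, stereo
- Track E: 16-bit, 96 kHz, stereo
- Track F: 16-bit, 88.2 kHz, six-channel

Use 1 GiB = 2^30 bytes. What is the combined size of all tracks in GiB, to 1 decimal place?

13.1 GiB

exactly 20 minutes = 1,200 s.
Track A: 96,000 × 1,200 × 3 × 1 = 345,600,000 bytes.
Track B: 352,800 × 1,200 × 3 × 8 = 10,160,640,000 bytes.
Track C: 50,400 × 1,200 × 4 × 6 = 1,451,520,000 bytes.
Track D: 36,000 × 1,200 × 4 × 2 = 345,600,000 bytes.
Track E: 96,000 × 1,200 × 2 × 2 = 460,800,000 bytes.
Track F: 88,200 × 1,200 × 2 × 6 = 1,270,080,000 bytes.
Total = 14,034,240,000 bytes = 13.1 GiB.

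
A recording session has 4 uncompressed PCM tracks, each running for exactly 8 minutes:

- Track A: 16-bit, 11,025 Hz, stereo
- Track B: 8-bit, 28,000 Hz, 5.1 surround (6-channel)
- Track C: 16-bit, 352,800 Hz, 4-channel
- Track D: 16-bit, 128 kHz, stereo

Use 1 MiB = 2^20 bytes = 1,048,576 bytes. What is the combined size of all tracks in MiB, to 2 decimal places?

exactly 8 minutes = 480 s.
Track A: 11,025 × 480 × 2 × 2 = 21,168,000 bytes.
Track B: 28,000 × 480 × 1 × 6 = 80,640,000 bytes.
Track C: 352,800 × 480 × 2 × 4 = 1,354,752,000 bytes.
Track D: 128,000 × 480 × 2 × 2 = 245,760,000 bytes.
Total = 1,702,320,000 bytes = 1623.46 MiB.

1623.46 MiB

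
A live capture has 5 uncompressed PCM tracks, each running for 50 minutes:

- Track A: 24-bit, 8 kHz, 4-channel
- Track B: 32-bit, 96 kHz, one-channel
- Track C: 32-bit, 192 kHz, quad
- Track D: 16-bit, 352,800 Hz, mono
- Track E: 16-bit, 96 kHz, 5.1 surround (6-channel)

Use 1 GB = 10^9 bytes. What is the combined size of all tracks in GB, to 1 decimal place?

50 minutes = 3,000 s.
Track A: 8,000 × 3,000 × 3 × 4 = 288,000,000 bytes.
Track B: 96,000 × 3,000 × 4 × 1 = 1,152,000,000 bytes.
Track C: 192,000 × 3,000 × 4 × 4 = 9,216,000,000 bytes.
Track D: 352,800 × 3,000 × 2 × 1 = 2,116,800,000 bytes.
Track E: 96,000 × 3,000 × 2 × 6 = 3,456,000,000 bytes.
Total = 16,228,800,000 bytes = 16.2 GB.

16.2 GB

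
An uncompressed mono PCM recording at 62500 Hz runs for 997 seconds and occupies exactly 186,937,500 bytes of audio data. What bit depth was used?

Bytes per sample = 186,937,500 / (62,500 × 997 × 1) = 186,937,500 / 62,312,500 = 3.
Bit depth = 3 × 8 = 24 bits.

24 bits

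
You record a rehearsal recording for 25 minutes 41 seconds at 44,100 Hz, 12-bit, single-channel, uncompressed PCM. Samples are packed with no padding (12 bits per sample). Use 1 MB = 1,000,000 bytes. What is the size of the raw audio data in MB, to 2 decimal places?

101.94 MB

Duration = 25 minutes 41 seconds = 1,541 s.
Bits = 44,100 × 1,541 × 12 × 1 = 815,497,200 bits = 101,937,150 bytes.
101,937,150 / 1,000,000 = 101.94 MB.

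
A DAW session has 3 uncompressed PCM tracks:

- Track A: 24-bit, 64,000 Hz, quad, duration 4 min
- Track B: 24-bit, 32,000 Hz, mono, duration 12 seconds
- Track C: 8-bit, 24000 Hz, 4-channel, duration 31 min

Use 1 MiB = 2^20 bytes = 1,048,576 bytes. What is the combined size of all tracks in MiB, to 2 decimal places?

Track A: 4 min = 240 s; 64,000 × 240 × 3 × 4 = 184,320,000 bytes.
Track B: 32,000 × 12 × 3 × 1 = 1,152,000 bytes.
Track C: 31 min = 1,860 s; 24,000 × 1,860 × 1 × 4 = 178,560,000 bytes.
Total = 364,032,000 bytes = 347.17 MiB.

347.17 MiB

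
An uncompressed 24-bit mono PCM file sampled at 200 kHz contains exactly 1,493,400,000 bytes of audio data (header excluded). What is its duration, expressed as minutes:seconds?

Byte rate = 200,000 × 3 × 1 = 600,000 bytes/s.
Duration = 1,493,400,000 / 600,000 = 2,489 s.
2,489 s = 41:29.

41:29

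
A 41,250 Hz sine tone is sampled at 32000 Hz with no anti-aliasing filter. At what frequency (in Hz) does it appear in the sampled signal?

Nyquist = 32,000/2 = 16,000 Hz; 41,250 Hz exceeds it.
Alias = |41,250 − 1×32,000| = |41,250 − 32,000| = 9,250 Hz.

9,250 Hz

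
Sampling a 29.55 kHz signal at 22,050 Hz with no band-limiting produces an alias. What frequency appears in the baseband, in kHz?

7.5 kHz

Nyquist = 22,050/2 = 11,025 Hz; 29,550 Hz exceeds it.
Alias = |29,550 − 1×22,050| = |29,550 − 22,050| = 7,500 Hz = 7.5 kHz.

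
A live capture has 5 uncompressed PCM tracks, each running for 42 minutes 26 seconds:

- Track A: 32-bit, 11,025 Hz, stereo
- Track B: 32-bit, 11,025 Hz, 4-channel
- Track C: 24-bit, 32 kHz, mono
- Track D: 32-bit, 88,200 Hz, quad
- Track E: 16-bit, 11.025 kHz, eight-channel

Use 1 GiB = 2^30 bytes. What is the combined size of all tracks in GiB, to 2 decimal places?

4.62 GiB

42 minutes 26 seconds = 2,546 s.
Track A: 11,025 × 2,546 × 4 × 2 = 224,557,200 bytes.
Track B: 11,025 × 2,546 × 4 × 4 = 449,114,400 bytes.
Track C: 32,000 × 2,546 × 3 × 1 = 244,416,000 bytes.
Track D: 88,200 × 2,546 × 4 × 4 = 3,592,915,200 bytes.
Track E: 11,025 × 2,546 × 2 × 8 = 449,114,400 bytes.
Total = 4,960,117,200 bytes = 4.62 GiB.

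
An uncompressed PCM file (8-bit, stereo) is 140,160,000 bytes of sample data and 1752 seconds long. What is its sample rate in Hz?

Bytes = sample_rate × seconds × bytes_per_sample × channels.
sample_rate = 140,160,000 / (1,752 × 1 × 2) = 140,160,000 / 3,504 = 40,000 Hz.

40,000 Hz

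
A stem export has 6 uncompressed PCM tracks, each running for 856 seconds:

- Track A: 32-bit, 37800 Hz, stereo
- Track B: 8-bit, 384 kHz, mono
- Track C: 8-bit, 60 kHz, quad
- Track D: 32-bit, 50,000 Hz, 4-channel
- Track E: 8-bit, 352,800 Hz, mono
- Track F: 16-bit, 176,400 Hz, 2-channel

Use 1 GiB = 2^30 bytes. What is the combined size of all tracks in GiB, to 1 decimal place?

Track A: 37,800 × 856 × 4 × 2 = 258,854,400 bytes.
Track B: 384,000 × 856 × 1 × 1 = 328,704,000 bytes.
Track C: 60,000 × 856 × 1 × 4 = 205,440,000 bytes.
Track D: 50,000 × 856 × 4 × 4 = 684,800,000 bytes.
Track E: 352,800 × 856 × 1 × 1 = 301,996,800 bytes.
Track F: 176,400 × 856 × 2 × 2 = 603,993,600 bytes.
Total = 2,383,788,800 bytes = 2.2 GiB.

2.2 GiB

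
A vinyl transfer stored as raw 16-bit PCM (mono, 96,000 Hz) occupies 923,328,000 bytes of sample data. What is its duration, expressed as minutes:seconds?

80:09

Byte rate = 96,000 × 2 × 1 = 192,000 bytes/s.
Duration = 923,328,000 / 192,000 = 4,809 s.
4,809 s = 80:09.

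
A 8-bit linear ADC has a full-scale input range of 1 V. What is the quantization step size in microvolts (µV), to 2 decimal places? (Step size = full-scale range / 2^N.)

1 V / 2^8 = 1 / 256 V = 3906.25 µV.

3906.25 µV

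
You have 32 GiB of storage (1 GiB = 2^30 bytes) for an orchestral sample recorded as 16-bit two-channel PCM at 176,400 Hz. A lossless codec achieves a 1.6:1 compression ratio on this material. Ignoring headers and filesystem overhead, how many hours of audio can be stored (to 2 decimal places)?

21.64 hours

Uncompressed byte rate = 176,400 × 2 × 2 = 705,600 bytes/s.
After 1.6:1 compression, effective rate ≈ 441000 bytes/s.
Capacity = 32 × 1,073,741,824 = 34,359,738,368 bytes.
34,359,738,368 / effective rate ≈ 77913.24 s → 21.64 hours.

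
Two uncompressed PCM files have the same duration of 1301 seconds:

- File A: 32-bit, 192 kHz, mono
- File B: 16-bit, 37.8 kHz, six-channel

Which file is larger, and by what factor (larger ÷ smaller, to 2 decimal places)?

File A, by a factor of 1.69

File A: 192,000 × 4 × 1 = 768,000 bytes/s.
File B: 37,800 × 2 × 6 = 453,600 bytes/s.
File A is larger; ratio = 999,168,000 / 590,133,600 = 1.69.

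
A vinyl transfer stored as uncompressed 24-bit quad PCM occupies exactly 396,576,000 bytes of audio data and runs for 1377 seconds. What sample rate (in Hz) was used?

24,000 Hz

Bytes = sample_rate × seconds × bytes_per_sample × channels.
sample_rate = 396,576,000 / (1,377 × 3 × 4) = 396,576,000 / 16,524 = 24,000 Hz.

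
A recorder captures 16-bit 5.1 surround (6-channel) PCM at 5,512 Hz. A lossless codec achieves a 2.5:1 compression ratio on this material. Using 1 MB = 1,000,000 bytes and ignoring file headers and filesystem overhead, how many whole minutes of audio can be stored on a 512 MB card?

322 minutes

Uncompressed byte rate = 5,512 × 2 × 6 = 66,144 bytes/s.
After 2.5:1 compression, effective rate ≈ 26457.6 bytes/s.
Capacity = 512 × 1,000,000 = 512,000,000 bytes.
512,000,000 / effective rate ≈ 19351.72 s → 322 minutes.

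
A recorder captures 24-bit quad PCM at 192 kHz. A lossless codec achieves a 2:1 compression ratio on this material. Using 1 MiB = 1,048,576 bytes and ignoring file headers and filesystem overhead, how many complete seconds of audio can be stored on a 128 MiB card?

116 seconds

Uncompressed byte rate = 192,000 × 3 × 4 = 2,304,000 bytes/s.
After 2:1 compression, effective rate ≈ 1152000 bytes/s.
Capacity = 128 × 1,048,576 = 134,217,728 bytes.
134,217,728 / effective rate ≈ 116.51 s → 116 seconds.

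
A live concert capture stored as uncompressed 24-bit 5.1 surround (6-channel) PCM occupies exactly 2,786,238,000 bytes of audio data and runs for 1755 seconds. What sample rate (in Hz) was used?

Bytes = sample_rate × seconds × bytes_per_sample × channels.
sample_rate = 2,786,238,000 / (1,755 × 3 × 6) = 2,786,238,000 / 31,590 = 88,200 Hz.

88,200 Hz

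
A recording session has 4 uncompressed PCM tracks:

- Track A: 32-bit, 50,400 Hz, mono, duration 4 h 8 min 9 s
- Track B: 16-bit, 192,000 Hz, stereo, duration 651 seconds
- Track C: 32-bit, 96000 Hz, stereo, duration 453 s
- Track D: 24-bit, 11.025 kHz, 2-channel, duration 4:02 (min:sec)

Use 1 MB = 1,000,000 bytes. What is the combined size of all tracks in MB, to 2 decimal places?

Track A: 4 h 8 min 9 s = 14,889 s; 50,400 × 14,889 × 4 × 1 = 3,001,622,400 bytes.
Track B: 192,000 × 651 × 2 × 2 = 499,968,000 bytes.
Track C: 96,000 × 453 × 4 × 2 = 347,904,000 bytes.
Track D: 4:02 (min:sec) = 242 s; 11,025 × 242 × 3 × 2 = 16,008,300 bytes.
Total = 3,865,502,700 bytes = 3865.50 MB.

3865.50 MB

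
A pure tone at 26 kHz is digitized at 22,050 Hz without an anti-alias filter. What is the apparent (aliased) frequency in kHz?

3.95 kHz

Nyquist = 22,050/2 = 11,025 Hz; 26,000 Hz exceeds it.
Alias = |26,000 − 1×22,050| = |26,000 − 22,050| = 3,950 Hz = 3.95 kHz.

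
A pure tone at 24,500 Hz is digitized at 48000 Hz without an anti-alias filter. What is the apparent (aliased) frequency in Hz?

23,500 Hz

Nyquist = 48,000/2 = 24,000 Hz; 24,500 Hz exceeds it.
Alias = |24,500 − 1×48,000| = |24,500 − 48,000| = 23,500 Hz.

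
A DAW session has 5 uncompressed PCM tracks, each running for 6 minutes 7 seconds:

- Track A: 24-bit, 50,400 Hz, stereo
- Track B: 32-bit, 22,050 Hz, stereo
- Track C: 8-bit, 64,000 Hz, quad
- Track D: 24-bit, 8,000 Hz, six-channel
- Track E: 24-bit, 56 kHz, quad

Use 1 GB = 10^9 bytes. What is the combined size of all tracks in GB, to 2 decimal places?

0.57 GB

6 minutes 7 seconds = 367 s.
Track A: 50,400 × 367 × 3 × 2 = 110,980,800 bytes.
Track B: 22,050 × 367 × 4 × 2 = 64,738,800 bytes.
Track C: 64,000 × 367 × 1 × 4 = 93,952,000 bytes.
Track D: 8,000 × 367 × 3 × 6 = 52,848,000 bytes.
Track E: 56,000 × 367 × 3 × 4 = 246,624,000 bytes.
Total = 569,143,600 bytes = 0.57 GB.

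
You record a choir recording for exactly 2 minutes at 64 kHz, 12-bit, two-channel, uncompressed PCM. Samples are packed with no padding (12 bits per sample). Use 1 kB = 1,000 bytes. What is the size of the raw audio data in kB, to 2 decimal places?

Duration = exactly 2 minutes = 120 s.
Bits = 64,000 × 120 × 12 × 2 = 184,320,000 bits = 23,040,000 bytes.
23,040,000 / 1,000 = 23040.00 kB.

23040.00 kB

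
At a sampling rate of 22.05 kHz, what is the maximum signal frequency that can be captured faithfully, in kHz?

Nyquist frequency = sample rate / 2 = 22,050 / 2 = 11.025 kHz.

11.025 kHz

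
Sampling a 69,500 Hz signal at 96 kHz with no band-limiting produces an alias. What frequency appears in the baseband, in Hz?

Nyquist = 96,000/2 = 48,000 Hz; 69,500 Hz exceeds it.
Alias = |69,500 − 1×96,000| = |69,500 − 96,000| = 26,500 Hz.

26,500 Hz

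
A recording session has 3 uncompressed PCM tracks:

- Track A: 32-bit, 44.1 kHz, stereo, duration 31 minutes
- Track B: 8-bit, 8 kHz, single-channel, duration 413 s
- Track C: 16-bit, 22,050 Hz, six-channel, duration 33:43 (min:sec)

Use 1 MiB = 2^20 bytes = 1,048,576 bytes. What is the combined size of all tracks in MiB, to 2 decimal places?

Track A: 31 minutes = 1,860 s; 44,100 × 1,860 × 4 × 2 = 656,208,000 bytes.
Track B: 8,000 × 413 × 1 × 1 = 3,304,000 bytes.
Track C: 33:43 (min:sec) = 2,023 s; 22,050 × 2,023 × 2 × 6 = 535,285,800 bytes.
Total = 1,194,797,800 bytes = 1139.45 MiB.

1139.45 MiB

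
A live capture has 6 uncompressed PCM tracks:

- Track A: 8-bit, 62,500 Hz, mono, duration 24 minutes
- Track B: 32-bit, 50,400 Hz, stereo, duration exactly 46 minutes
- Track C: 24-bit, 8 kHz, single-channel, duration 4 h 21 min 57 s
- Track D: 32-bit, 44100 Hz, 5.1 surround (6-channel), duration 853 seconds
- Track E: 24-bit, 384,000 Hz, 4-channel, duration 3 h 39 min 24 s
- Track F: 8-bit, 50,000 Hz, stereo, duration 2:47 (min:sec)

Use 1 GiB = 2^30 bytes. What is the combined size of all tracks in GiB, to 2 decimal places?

58.82 GiB

Track A: 24 minutes = 1,440 s; 62,500 × 1,440 × 1 × 1 = 90,000,000 bytes.
Track B: exactly 46 minutes = 2,760 s; 50,400 × 2,760 × 4 × 2 = 1,112,832,000 bytes.
Track C: 4 h 21 min 57 s = 15,717 s; 8,000 × 15,717 × 3 × 1 = 377,208,000 bytes.
Track D: 44,100 × 853 × 4 × 6 = 902,815,200 bytes.
Track E: 3 h 39 min 24 s = 13,164 s; 384,000 × 13,164 × 3 × 4 = 60,659,712,000 bytes.
Track F: 2:47 (min:sec) = 167 s; 50,000 × 167 × 1 × 2 = 16,700,000 bytes.
Total = 63,159,267,200 bytes = 58.82 GiB.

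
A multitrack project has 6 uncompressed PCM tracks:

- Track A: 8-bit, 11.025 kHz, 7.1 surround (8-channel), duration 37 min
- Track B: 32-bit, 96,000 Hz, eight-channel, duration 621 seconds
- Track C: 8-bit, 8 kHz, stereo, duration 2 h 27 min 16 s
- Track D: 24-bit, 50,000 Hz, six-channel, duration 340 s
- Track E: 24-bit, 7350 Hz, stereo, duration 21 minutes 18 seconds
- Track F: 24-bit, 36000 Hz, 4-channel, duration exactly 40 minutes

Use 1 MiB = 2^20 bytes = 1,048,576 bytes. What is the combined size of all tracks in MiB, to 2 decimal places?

Track A: 37 min = 2,220 s; 11,025 × 2,220 × 1 × 8 = 195,804,000 bytes.
Track B: 96,000 × 621 × 4 × 8 = 1,907,712,000 bytes.
Track C: 2 h 27 min 16 s = 8,836 s; 8,000 × 8,836 × 1 × 2 = 141,376,000 bytes.
Track D: 50,000 × 340 × 3 × 6 = 306,000,000 bytes.
Track E: 21 minutes 18 seconds = 1,278 s; 7,350 × 1,278 × 3 × 2 = 56,359,800 bytes.
Track F: exactly 40 minutes = 2,400 s; 36,000 × 2,400 × 3 × 4 = 1,036,800,000 bytes.
Total = 3,644,051,800 bytes = 3475.24 MiB.

3475.24 MiB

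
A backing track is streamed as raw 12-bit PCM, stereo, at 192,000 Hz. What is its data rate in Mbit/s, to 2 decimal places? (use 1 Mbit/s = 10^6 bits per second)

Bit rate = 192,000 × 12 × 2 = 4,608,000 bits/s.
= 4.61 Mbit/s.

4.61 Mbit/s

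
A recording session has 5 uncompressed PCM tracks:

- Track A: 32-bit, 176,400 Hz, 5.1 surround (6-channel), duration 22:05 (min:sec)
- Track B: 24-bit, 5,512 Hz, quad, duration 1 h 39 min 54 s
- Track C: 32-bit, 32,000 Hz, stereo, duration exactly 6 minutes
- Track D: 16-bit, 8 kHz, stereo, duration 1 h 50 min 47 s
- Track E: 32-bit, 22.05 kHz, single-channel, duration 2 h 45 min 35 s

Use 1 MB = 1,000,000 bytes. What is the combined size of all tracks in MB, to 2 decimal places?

Track A: 22:05 (min:sec) = 1,325 s; 176,400 × 1,325 × 4 × 6 = 5,609,520,000 bytes.
Track B: 1 h 39 min 54 s = 5,994 s; 5,512 × 5,994 × 3 × 4 = 396,467,136 bytes.
Track C: exactly 6 minutes = 360 s; 32,000 × 360 × 4 × 2 = 92,160,000 bytes.
Track D: 1 h 50 min 47 s = 6,647 s; 8,000 × 6,647 × 2 × 2 = 212,704,000 bytes.
Track E: 2 h 45 min 35 s = 9,935 s; 22,050 × 9,935 × 4 × 1 = 876,267,000 bytes.
Total = 7,187,118,136 bytes = 7187.12 MB.

7187.12 MB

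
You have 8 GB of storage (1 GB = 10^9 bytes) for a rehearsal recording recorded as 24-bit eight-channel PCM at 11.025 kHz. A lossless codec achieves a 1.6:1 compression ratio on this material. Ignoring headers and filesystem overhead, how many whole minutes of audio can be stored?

Uncompressed byte rate = 11,025 × 3 × 8 = 264,600 bytes/s.
After 1.6:1 compression, effective rate ≈ 165375 bytes/s.
Capacity = 8 × 1,000,000,000 = 8,000,000,000 bytes.
8,000,000,000 / effective rate ≈ 48374.91 s → 806 minutes.

806 minutes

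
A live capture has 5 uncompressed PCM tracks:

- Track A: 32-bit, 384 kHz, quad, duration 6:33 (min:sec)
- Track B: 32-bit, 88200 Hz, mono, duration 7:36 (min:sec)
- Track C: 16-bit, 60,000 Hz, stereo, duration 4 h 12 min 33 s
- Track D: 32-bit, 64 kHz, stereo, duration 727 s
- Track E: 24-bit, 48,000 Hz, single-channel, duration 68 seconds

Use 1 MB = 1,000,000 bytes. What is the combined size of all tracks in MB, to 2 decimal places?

Track A: 6:33 (min:sec) = 393 s; 384,000 × 393 × 4 × 4 = 2,414,592,000 bytes.
Track B: 7:36 (min:sec) = 456 s; 88,200 × 456 × 4 × 1 = 160,876,800 bytes.
Track C: 4 h 12 min 33 s = 15,153 s; 60,000 × 15,153 × 2 × 2 = 3,636,720,000 bytes.
Track D: 64,000 × 727 × 4 × 2 = 372,224,000 bytes.
Track E: 48,000 × 68 × 3 × 1 = 9,792,000 bytes.
Total = 6,594,204,800 bytes = 6594.20 MB.

6594.20 MB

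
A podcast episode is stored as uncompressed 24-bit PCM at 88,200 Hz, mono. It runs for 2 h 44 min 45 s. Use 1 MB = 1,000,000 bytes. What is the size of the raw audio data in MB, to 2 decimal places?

2615.57 MB

Duration = 2 h 44 min 45 s = 9,885 s.
Bytes = 88,200 samples/s × 9,885 s × 3 bytes/sample × 1 ch = 2,615,571,000 bytes.
2,615,571,000 / 1,000,000 = 2615.57 MB.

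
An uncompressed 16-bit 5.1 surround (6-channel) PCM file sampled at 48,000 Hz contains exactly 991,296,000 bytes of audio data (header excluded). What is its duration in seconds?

Byte rate = 48,000 × 2 × 6 = 576,000 bytes/s.
Duration = 991,296,000 / 576,000 = 1,721 s.

1,721 seconds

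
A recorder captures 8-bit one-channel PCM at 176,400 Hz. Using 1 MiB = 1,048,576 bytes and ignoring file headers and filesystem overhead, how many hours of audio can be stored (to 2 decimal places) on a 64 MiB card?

Uncompressed byte rate = 176,400 × 1 × 1 = 176,400 bytes/s.
Capacity = 64 × 1,048,576 = 67,108,864 bytes.
67,108,864 / 176,400 ≈ 380.44 s → 0.11 hours.

0.11 hours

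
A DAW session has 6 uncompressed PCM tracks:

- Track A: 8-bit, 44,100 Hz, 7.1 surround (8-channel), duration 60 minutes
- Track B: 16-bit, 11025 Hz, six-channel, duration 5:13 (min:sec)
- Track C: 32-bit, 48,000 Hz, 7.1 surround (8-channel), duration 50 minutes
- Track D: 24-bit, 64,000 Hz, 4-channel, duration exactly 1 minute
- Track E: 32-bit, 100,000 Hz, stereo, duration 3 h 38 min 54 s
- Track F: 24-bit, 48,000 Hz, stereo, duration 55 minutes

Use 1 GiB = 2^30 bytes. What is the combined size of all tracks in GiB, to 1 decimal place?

Track A: 60 minutes = 3,600 s; 44,100 × 3,600 × 1 × 8 = 1,270,080,000 bytes.
Track B: 5:13 (min:sec) = 313 s; 11,025 × 313 × 2 × 6 = 41,409,900 bytes.
Track C: 50 minutes = 3,000 s; 48,000 × 3,000 × 4 × 8 = 4,608,000,000 bytes.
Track D: exactly 1 minute = 60 s; 64,000 × 60 × 3 × 4 = 46,080,000 bytes.
Track E: 3 h 38 min 54 s = 13,134 s; 100,000 × 13,134 × 4 × 2 = 10,507,200,000 bytes.
Track F: 55 minutes = 3,300 s; 48,000 × 3,300 × 3 × 2 = 950,400,000 bytes.
Total = 17,423,169,900 bytes = 16.2 GiB.

16.2 GiB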